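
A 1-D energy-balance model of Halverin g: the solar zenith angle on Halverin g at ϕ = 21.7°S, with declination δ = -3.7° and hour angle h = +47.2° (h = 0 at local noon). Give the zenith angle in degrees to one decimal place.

cos θ_z = sin ϕ sin δ + cos ϕ cos δ cos h = 0.023861 + 0.629975 = 0.653836.
θ_z = arccos(0.653836) = 49.2°.

θ_z = 49.2°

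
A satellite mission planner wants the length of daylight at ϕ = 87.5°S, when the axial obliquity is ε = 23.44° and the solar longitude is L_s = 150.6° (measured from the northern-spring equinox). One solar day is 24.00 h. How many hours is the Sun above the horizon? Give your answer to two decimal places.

Solar declination: sin δ = sin ε · sin L_s = sin 23.44° × sin 150.6° = 0.19528, so δ = +11.261°.
cos h₀ = −tan ϕ · tan δ = 4.5603 ≥ 1, so the Sun never rises (polar night) and h₀ = 0.
Daylight = 2h₀/(2π) × 24.00 h = (0.0000/π) × 24.00 = 0.00 h.

0.00 h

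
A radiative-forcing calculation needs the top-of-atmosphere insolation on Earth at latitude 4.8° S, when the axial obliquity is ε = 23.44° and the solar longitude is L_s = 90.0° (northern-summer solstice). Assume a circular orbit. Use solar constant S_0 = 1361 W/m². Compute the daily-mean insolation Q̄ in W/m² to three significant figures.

Q̄ ≈ 374 W/m²

Solar declination: sin δ = sin ε · sin L_s = sin 23.44° × sin 90.0° = 0.39779, so δ = +23.440°.
cos h₀ = −tan(-4.8°) tan(+23.440°) = 0.0364, h₀ = 1.5344 rad.
Bracket: h₀ sin ϕ sin δ + cos ϕ cos δ sin h₀ = 1.5344×-0.08368×0.39779 + 0.99649×0.91748×0.99934 = -0.051076 + 0.913656 = 0.862580.
Q̄ = (S_0/π) × [bracket] = (1361/π) × 0.862580 = 373.7 W/m².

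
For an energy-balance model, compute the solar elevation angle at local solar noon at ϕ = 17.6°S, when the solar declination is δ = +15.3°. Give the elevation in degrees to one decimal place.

57.1°

At local noon the hour angle is zero, so the zenith angle equals |ϕ − δ| = |-17.6° − (+15.300°)| = 32.900°.
Elevation = 90° − 32.900° = 57.1°.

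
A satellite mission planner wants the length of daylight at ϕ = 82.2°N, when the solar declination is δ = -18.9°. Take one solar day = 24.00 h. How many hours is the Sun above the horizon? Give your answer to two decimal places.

0.00 h

cos h₀ = −tan ϕ · tan δ = 2.4994 ≥ 1, so the Sun never rises (polar night) and h₀ = 0.
Daylight = 2h₀/(2π) × 24.00 h = (0.0000/π) × 24.00 = 0.00 h.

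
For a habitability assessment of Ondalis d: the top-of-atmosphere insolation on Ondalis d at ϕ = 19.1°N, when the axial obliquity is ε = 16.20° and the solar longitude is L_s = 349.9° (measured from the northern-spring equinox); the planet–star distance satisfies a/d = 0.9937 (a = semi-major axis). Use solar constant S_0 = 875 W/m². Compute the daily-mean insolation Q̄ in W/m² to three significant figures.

Q̄ ≈ 253 W/m²

Solar declination: sin δ = sin ε · sin L_s = sin 16.20° × sin 349.9° = -0.04893, so δ = -2.804°.
cos h₀ = −tan(+19.1°) tan(-2.804°) = 0.0170, h₀ = 1.5538 rad.
Bracket: h₀ sin ϕ sin δ + cos ϕ cos δ sin h₀ = 1.5538×0.32722×-0.04893 + 0.94495×0.99880×0.99986 = -0.024878 + 0.943684 = 0.918806.
Inverse-square distance factor (a/d)² = 0.9937² = 0.987440.
Q̄ = (S_0/π) × 0.987440 × [bracket] = (875/π) × 0.987440 × 0.918806 = 252.7 W/m².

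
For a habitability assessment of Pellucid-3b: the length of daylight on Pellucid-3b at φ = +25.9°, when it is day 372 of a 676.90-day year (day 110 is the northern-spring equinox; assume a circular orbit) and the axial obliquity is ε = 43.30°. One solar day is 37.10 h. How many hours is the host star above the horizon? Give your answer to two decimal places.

21.44 h

Solar longitude: λ_s = 360° × (372 − 110)/676.90 = 139.341°.
sin δ = sin 43.30° × sin 139.341° = 0.44685, so δ = +26.542°.
cos H₀ = −tan φ · tan δ = −tan(+25.9°) × tan(+26.542°) = -0.2425, so H₀ = 1.8158 rad = 104.04°.
Daylight = 2H₀/(2π) × 37.10 h = (1.8158/π) × 37.10 = 21.44 h.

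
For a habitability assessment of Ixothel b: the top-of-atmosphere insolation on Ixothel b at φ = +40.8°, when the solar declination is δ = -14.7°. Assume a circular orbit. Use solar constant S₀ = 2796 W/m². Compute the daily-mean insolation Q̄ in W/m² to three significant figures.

Q̄ ≈ 437 W/m²

cos H₀ = −tan(+40.8°) tan(-14.700°) = 0.2265, H₀ = 1.3424 rad.
Bracket: H₀ sin φ sin δ + cos φ cos δ sin H₀ = 1.3424×0.65342×-0.25376 + 0.75700×0.96727×0.97402 = -0.222586 + 0.713200 = 0.490614.
Q̄ = (S₀/π) × [bracket] = (2796/π) × 0.490614 = 436.6 W/m².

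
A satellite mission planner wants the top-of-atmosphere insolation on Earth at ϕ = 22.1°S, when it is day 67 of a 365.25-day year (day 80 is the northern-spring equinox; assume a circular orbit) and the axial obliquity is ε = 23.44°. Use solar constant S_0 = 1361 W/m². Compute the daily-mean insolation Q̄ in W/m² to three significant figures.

Q̄ ≈ 423 W/m²

Solar longitude: L_s = 360° × (67 − 80)/365.25 = -12.813°, i.e. -12.813° + 360° = 347.187°.
sin δ = sin 23.44° × sin 347.187° = -0.08822, so δ = -5.061°.
cos h₀ = −tan(-22.1°) tan(-5.061°) = -0.0360, h₀ = 1.6068 rad.
Bracket: h₀ sin ϕ sin δ + cos ϕ cos δ sin h₀ = 1.6068×-0.37622×-0.08822 + 0.92653×0.99610×0.99935 = 0.053330 + 0.922317 = 0.975647.
Q̄ = (S_0/π) × [bracket] = (1361/π) × 0.975647 = 422.7 W/m².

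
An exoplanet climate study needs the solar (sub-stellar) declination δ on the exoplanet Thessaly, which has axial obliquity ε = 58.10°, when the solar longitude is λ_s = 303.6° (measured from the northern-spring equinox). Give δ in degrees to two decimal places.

δ = -45.00°

sin δ = sin ε · sin λ_s = sin 58.10° × sin 303.6° = -0.707127.
δ = arcsin(-0.707127) = -45.00°.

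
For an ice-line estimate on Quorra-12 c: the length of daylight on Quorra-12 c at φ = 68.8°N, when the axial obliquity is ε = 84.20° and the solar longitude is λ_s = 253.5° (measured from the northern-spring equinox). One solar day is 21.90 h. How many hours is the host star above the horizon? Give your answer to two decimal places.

Solar declination: sin δ = sin ε · sin λ_s = sin 84.20° × sin 253.5° = -0.95391, so δ = -72.537°.
cos H₀ = −tan φ · tan δ = 8.1953 ≥ 1, so the host star never rises (polar night) and H₀ = 0.
Daylight = 2H₀/(2π) × 21.90 h = (0.0000/π) × 21.90 = 0.00 h.

0.00 h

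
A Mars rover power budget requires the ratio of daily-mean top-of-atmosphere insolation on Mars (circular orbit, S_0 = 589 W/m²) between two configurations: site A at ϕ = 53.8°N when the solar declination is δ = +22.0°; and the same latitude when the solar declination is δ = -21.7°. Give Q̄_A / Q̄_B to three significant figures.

Q̄_A / Q̄_B ≈ 6.78

— Configuration A (ϕ=+53.8°):
cos h₀ = −tan(+53.8°) tan(+22.000°) = -0.5520, h₀ = 2.1556 rad.
Bracket: h₀ sin ϕ sin δ + cos ϕ cos δ sin h₀ = 2.1556×0.80696×0.37461 + 0.59061×0.92718×0.83382 = 0.651628 + 0.456601 = 1.108229.
Q̄ = (S_0/π) × [bracket] = (589/π) × 1.108229 = 207.78 W/m².
— Configuration B (ϕ=+53.8°):
cos h₀ = −tan(+53.8°) tan(-21.700°) = 0.5437, h₀ = 0.9959 rad.
Bracket: h₀ sin ϕ sin δ + cos ϕ cos δ sin h₀ = 0.9959×0.80696×-0.36975 + 0.59061×0.92913×0.83926 = -0.297150 + 0.460547 = 0.163397.
Q̄ = (S_0/π) × [bracket] = (589/π) × 0.163397 = 30.634 W/m².
Ratio Q̄_A / Q̄_B = 207.78 / 30.634 = 6.783.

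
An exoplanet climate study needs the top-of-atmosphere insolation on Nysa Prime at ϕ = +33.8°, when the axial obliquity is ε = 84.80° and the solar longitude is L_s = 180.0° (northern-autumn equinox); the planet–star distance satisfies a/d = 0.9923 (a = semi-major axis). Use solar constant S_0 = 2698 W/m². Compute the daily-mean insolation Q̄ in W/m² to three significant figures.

Q̄ ≈ 703 W/m²

Solar declination: sin δ = sin ε · sin L_s = sin 84.80° × sin 180.0° = 0.00000, so δ = +0.000°.
cos h₀ = −tan(+33.8°) tan(+0.000°) = -0.0000, h₀ = 1.5708 rad.
Bracket: h₀ sin ϕ sin δ + cos ϕ cos δ sin h₀ = 1.5708×0.55630×0.00000 + 0.83098×1.00000×1.00000 = 0.000000 + 0.830980 = 0.830980.
Inverse-square distance factor (a/d)² = 0.9923² = 0.984659.
Q̄ = (S_0/π) × 0.984659 × [bracket] = (2698/π) × 0.984659 × 0.830980 = 702.7 W/m².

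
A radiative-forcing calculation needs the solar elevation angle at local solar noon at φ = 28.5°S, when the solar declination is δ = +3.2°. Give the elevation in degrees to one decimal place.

At local noon the hour angle is zero, so the zenith angle equals |φ − δ| = |-28.5° − (+3.200°)| = 31.700°.
Elevation = 90° − 31.700° = 58.3°.

58.3°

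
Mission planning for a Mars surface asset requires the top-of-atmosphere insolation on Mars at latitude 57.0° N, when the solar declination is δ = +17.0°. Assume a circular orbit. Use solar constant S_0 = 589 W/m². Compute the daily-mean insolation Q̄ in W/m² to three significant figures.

Q̄ ≈ 181 W/m²

cos h₀ = −tan(+57.0°) tan(+17.000°) = -0.4708, h₀ = 2.0610 rad.
Bracket: h₀ sin ϕ sin δ + cos ϕ cos δ sin h₀ = 2.0610×0.83867×0.29237 + 0.54464×0.95630×0.88225 = 0.505361 + 0.459510 = 0.964871.
Q̄ = (S_0/π) × [bracket] = (589/π) × 0.964871 = 180.9 W/m².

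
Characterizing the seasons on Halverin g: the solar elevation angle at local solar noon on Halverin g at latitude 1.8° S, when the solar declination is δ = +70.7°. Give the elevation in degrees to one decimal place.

17.5°

At local noon the hour angle is zero, so the zenith angle equals |φ − δ| = |-1.8° − (+70.700°)| = 72.500°.
Elevation = 90° − 72.500° = 17.5°.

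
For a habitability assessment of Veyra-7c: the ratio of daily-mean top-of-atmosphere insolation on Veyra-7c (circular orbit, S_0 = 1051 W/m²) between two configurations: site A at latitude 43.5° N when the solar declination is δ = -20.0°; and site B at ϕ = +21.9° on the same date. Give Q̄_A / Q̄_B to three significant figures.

Q̄_A / Q̄_B ≈ 0.518

— Configuration A (ϕ=+43.5°):
cos h₀ = −tan(+43.5°) tan(-20.000°) = 0.3454, h₀ = 1.2181 rad.
Bracket: h₀ sin ϕ sin δ + cos ϕ cos δ sin h₀ = 1.2181×0.68835×-0.34202 + 0.72537×0.93969×0.93846 = -0.286777 + 0.639676 = 0.352899.
Q̄ = (S_0/π) × [bracket] = (1051/π) × 0.352899 = 118.06 W/m².
— Configuration B (ϕ=+21.9°):
cos h₀ = −tan(+21.9°) tan(-20.000°) = 0.1463, h₀ = 1.4240 rad.
Bracket: h₀ sin ϕ sin δ + cos ϕ cos δ sin h₀ = 1.4240×0.37299×-0.34202 + 0.92784×0.93969×0.98924 = -0.181660 + 0.862501 = 0.680841.
Q̄ = (S_0/π) × [bracket] = (1051/π) × 0.680841 = 227.77 W/m².
Ratio Q̄_A / Q̄_B = 118.06 / 227.77 = 0.5183.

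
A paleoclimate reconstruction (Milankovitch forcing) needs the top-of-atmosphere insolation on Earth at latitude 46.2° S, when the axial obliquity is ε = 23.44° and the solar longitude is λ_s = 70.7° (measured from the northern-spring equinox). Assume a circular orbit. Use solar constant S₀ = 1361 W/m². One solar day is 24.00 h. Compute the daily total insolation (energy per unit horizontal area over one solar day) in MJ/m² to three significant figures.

10.3 MJ/m²

Solar declination: sin δ = sin ε · sin λ_s = sin 23.44° × sin 70.7° = 0.37543, so δ = +22.051°.
cos H₀ = −tan(-46.2°) tan(+22.051°) = 0.4224, H₀ = 1.1347 rad.
Bracket: H₀ sin φ sin δ + cos φ cos δ sin H₀ = 1.1347×-0.72176×0.37543 + 0.69214×0.92685×0.90641 = -0.307470 + 0.581471 = 0.274001.
Q̄ = (S₀/π) × [bracket] = (1361/π) × 0.274001 = 118.70 W/m².
Daily total = Q̄ × 24.00 h × 3600 s/h = 118.70 × 24.00 × 3600 / 10⁶ = 10.26 MJ/m².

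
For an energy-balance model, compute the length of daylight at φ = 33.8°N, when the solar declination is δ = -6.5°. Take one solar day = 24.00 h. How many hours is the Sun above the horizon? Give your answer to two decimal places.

11.42 h

cos H₀ = −tan φ · tan δ = −tan(+33.8°) × tan(-6.500°) = 0.0763, so H₀ = 1.4944 rad = 85.63°.
Daylight = 2H₀/(2π) × 24.00 h = (1.4944/π) × 24.00 = 11.42 h.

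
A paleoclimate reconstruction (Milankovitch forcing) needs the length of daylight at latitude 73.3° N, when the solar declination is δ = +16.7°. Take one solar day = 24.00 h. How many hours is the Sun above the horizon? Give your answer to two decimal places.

cos h₀ = −tan ϕ · tan δ = −tan(+73.3°) × tan(+16.700°) = -1.0000, so h₀ = 3.1416 rad = 180.00°.
Daylight = 2h₀/(2π) × 24.00 h = (3.1416/π) × 24.00 = 24.00 h.

24.00 h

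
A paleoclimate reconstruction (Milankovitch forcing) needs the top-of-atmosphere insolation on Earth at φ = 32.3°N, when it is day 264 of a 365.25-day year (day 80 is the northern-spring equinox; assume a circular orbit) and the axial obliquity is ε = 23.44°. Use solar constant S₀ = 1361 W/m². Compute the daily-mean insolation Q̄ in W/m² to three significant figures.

Q̄ ≈ 363 W/m²

Solar longitude: λ_s = 360° × (264 − 80)/365.25 = 181.355°.
sin δ = sin 23.44° × sin 181.355° = -0.00941, so δ = -0.539°.
cos H₀ = −tan(+32.3°) tan(-0.539°) = 0.0059, H₀ = 1.5648 rad.
Bracket: H₀ sin φ sin δ + cos φ cos δ sin H₀ = 1.5648×0.53435×-0.00941 + 0.84526×0.99996×0.99998 = -0.007868 + 0.845209 = 0.837341.
Q̄ = (S₀/π) × [bracket] = (1361/π) × 0.837341 = 362.8 W/m².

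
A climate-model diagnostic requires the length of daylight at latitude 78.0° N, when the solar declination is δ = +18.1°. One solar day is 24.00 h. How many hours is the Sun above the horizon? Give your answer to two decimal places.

24.00 h

Sunrise equation: cos H₀ = −tan φ · tan δ = -1.5377 ≤ −1, so the Sun never sets (polar day) and H₀ = π.
Daylight = 2H₀/(2π) × 24.00 h = (3.1416/π) × 24.00 = 24.00 h.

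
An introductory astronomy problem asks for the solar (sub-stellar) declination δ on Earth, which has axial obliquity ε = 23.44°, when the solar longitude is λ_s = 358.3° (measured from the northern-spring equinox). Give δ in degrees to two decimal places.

sin δ = sin ε · sin λ_s = sin 23.44° × sin 358.3° = -0.011801.
δ = arcsin(-0.011801) = -0.68°.

δ = -0.68°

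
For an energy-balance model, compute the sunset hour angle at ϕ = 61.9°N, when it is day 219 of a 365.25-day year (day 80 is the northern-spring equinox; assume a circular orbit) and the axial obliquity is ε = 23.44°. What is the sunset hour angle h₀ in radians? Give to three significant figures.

h₀ = 2.13 rad

Solar longitude: L_s = 360° × (219 − 80)/365.25 = 137.002°.
sin δ = sin 23.44° × sin 137.002° = 0.27128, so δ = +15.740°.
cos h₀ = −tan ϕ · tan δ = −tan(+61.9°) × tan(+15.740°) = -0.5279, so h₀ = 2.1269 rad = 121.86°.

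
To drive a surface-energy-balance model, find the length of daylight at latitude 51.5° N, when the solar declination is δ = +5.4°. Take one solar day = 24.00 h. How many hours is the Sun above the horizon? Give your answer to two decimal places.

cos H₀ = −tan φ · tan δ = −tan(+51.5°) × tan(+5.400°) = -0.1188, so H₀ = 1.6899 rad = 96.83°.
Daylight = 2H₀/(2π) × 24.00 h = (1.6899/π) × 24.00 = 12.91 h.

12.91 h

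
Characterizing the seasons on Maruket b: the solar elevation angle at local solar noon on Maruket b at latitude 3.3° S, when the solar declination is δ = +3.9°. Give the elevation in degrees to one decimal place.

At local noon the hour angle is zero, so the zenith angle equals |ϕ − δ| = |-3.3° − (+3.900°)| = 7.200°.
Elevation = 90° − 7.200° = 82.8°.

82.8°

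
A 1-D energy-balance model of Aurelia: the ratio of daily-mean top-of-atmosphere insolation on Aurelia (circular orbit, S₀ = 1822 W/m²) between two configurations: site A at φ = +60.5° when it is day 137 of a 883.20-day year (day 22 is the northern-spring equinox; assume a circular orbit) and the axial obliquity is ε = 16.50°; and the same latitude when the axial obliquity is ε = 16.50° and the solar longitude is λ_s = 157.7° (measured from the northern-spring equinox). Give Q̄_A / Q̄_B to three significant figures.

— Configuration A (φ=+60.5°):
Solar longitude: λ_s = 360° × (137 − 22)/883.20 = 46.875°.
sin δ = sin 16.50° × sin 46.875° = 0.20729, so δ = +11.964°.
cos H₀ = −tan(+60.5°) tan(+11.964°) = -0.3745, H₀ = 1.9547 rad.
Bracket: H₀ sin φ sin δ + cos φ cos δ sin H₀ = 1.9547×0.87036×0.20729 + 0.49242×0.97828×0.92722 = 0.352661 + 0.446665 = 0.799326.
Q̄ = (S₀/π) × [bracket] = (1822/π) × 0.799326 = 463.58 W/m².
— Configuration B (φ=+60.5°):
Solar declination: sin δ = sin ε · sin λ_s = sin 16.50° × sin 157.7° = 0.10777, so δ = +6.187°.
cos H₀ = −tan(+60.5°) tan(+6.187°) = -0.1916, H₀ = 1.7636 rad.
Bracket: H₀ sin φ sin δ + cos φ cos δ sin H₀ = 1.7636×0.87036×0.10777 + 0.49242×0.99418×0.98147 = 0.165423 + 0.480483 = 0.645906.
Q̄ = (S₀/π) × [bracket] = (1822/π) × 0.645906 = 374.60 W/m².
Ratio Q̄_A / Q̄_B = 463.58 / 374.60 = 1.238.

Q̄_A / Q̄_B ≈ 1.24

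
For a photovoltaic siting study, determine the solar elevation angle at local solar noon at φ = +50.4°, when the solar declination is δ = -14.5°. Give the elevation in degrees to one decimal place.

At local noon the hour angle is zero, so the zenith angle equals |φ − δ| = |+50.4° − (-14.500°)| = 64.900°.
Elevation = 90° − 64.900° = 25.1°.

25.1°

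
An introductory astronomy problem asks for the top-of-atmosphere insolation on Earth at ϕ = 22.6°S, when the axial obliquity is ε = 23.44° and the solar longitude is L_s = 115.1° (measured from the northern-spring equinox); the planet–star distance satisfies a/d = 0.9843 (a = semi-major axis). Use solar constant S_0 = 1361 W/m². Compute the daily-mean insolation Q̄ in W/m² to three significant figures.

Solar declination: sin δ = sin ε · sin L_s = sin 23.44° × sin 115.1° = 0.36022, so δ = +21.114°.
cos h₀ = −tan(-22.6°) tan(+21.114°) = 0.1607, h₀ = 1.4094 rad.
Bracket: h₀ sin ϕ sin δ + cos ϕ cos δ sin h₀ = 1.4094×-0.38430×0.36022 + 0.92321×0.93287×0.98700 = -0.195107 + 0.850039 = 0.654932.
Inverse-square distance factor (a/d)² = 0.9843² = 0.968846.
Q̄ = (S_0/π) × 0.968846 × [bracket] = (1361/π) × 0.968846 × 0.654932 = 274.9 W/m².

Q̄ ≈ 275 W/m²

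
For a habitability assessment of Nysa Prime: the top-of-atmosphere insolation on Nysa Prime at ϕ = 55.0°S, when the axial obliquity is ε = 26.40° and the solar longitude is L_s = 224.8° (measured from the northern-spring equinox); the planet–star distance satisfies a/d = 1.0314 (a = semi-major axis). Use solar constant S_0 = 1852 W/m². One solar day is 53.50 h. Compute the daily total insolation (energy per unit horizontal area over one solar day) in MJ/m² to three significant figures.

Solar declination: sin δ = sin ε · sin L_s = sin 26.40° × sin 224.8° = -0.31331, so δ = -18.259°.
cos h₀ = −tan(-55.0°) tan(-18.259°) = -0.4712, h₀ = 2.0614 rad.
Bracket: h₀ sin ϕ sin δ + cos ϕ cos δ sin h₀ = 2.0614×-0.81915×-0.31331 + 0.57358×0.94965×0.88204 = 0.529054 + 0.480447 = 1.009501.
Inverse-square distance factor (a/d)² = 1.0314² = 1.063786.
Q̄ = (S_0/π) × 1.063786 × [bracket] = (1852/π) × 1.063786 × 1.009501 = 633.07 W/m².
Daily total = Q̄ × 53.50 h × 3600 s/h = 633.07 × 53.50 × 3600 / 10⁶ = 121.9 MJ/m².

122 MJ/m²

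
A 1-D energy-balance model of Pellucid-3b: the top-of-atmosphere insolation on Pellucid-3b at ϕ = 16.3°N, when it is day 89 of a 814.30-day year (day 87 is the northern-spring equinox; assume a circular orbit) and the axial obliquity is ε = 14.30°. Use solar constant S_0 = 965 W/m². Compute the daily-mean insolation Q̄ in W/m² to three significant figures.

Q̄ ≈ 295 W/m²

Solar longitude: L_s = 360° × (89 − 87)/814.30 = 0.884°.
sin δ = sin 14.30° × sin 0.884° = 0.00381, so δ = +0.218°.
cos h₀ = −tan(+16.3°) tan(+0.218°) = -0.0011, h₀ = 1.5719 rad.
Bracket: h₀ sin ϕ sin δ + cos ϕ cos δ sin h₀ = 1.5719×0.28067×0.00381 + 0.95981×0.99999×1.00000 = 0.001681 + 0.959800 = 0.961481.
Q̄ = (S_0/π) × [bracket] = (965/π) × 0.961481 = 295.3 W/m².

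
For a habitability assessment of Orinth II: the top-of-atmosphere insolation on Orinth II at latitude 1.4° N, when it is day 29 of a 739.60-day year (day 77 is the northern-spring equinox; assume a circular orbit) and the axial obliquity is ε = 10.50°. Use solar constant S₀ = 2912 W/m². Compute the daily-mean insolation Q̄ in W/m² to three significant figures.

Q̄ ≈ 922 W/m²

Solar longitude: λ_s = 360° × (29 − 77)/739.60 = -23.364°, i.e. -23.364° + 360° = 336.636°.
sin δ = sin 10.50° × sin 336.636° = -0.07227, so δ = -4.144°.
cos H₀ = −tan(+1.4°) tan(-4.144°) = 0.0018, H₀ = 1.5690 rad.
Bracket: H₀ sin φ sin δ + cos φ cos δ sin H₀ = 1.5690×0.02443×-0.07227 + 0.99970×0.99739×1.00000 = -0.002770 + 0.997091 = 0.994321.
Q̄ = (S₀/π) × [bracket] = (2912/π) × 0.994321 = 921.7 W/m².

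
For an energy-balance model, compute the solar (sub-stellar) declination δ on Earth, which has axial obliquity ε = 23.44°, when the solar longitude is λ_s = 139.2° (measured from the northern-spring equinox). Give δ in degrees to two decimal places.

δ = +15.07°

sin δ = sin ε · sin λ_s = sin 23.44° × sin 139.2° = 0.259923.
δ = arcsin(0.259923) = +15.07°.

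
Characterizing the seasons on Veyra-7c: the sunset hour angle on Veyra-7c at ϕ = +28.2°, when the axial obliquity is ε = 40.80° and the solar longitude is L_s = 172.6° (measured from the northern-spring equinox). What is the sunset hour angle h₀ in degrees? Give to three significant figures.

h₀ = 92.6°

Solar declination: sin δ = sin ε · sin L_s = sin 40.80° × sin 172.6° = 0.08416, so δ = +4.828°.
cos h₀ = −tan ϕ · tan δ = −tan(+28.2°) × tan(+4.828°) = -0.0453, so h₀ = 1.6161 rad = 92.60°.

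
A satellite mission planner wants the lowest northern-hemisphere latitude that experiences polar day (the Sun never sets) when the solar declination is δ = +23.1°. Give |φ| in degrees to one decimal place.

|φ| = 66.9°

Polar day requires cos H₀ = −tan φ tan δ ≤ −1, i.e. tan φ tan δ ≥ 1.
The boundary is |tan φ| · |tan δ| = 1, so |φ| = 90° − |δ| = 90° − 23.1° = 66.9° in the northern hemisphere.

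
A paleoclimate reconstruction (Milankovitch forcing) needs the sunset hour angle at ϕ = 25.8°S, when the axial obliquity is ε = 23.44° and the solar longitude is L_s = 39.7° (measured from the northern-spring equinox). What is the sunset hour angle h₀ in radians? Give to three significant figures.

h₀ = 1.44 rad

Solar declination: sin δ = sin ε · sin L_s = sin 23.44° × sin 39.7° = 0.25409, so δ = +14.720°.
cos h₀ = −tan ϕ · tan δ = −tan(-25.8°) × tan(+14.720°) = 0.1270, so h₀ = 1.4435 rad = 82.70°.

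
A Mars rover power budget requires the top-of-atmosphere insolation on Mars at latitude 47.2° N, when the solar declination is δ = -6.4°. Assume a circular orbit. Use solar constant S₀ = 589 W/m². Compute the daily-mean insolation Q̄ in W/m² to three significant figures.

Q̄ ≈ 103 W/m²

cos H₀ = −tan(+47.2°) tan(-6.400°) = 0.1211, H₀ = 1.4494 rad.
Bracket: H₀ sin φ sin δ + cos φ cos δ sin H₀ = 1.4494×0.73373×-0.11147 + 0.67944×0.99377×0.99264 = -0.118545 + 0.670238 = 0.551693.
Q̄ = (S₀/π) × [bracket] = (589/π) × 0.551693 = 103.4 W/m².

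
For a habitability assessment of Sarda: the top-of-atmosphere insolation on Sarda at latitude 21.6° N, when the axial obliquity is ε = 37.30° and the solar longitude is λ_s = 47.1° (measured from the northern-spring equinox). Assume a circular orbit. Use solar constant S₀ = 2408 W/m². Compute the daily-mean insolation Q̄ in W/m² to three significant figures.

Q̄ ≈ 848 W/m²

Solar declination: sin δ = sin ε · sin λ_s = sin 37.30° × sin 47.1° = 0.44391, so δ = +26.354°.
cos H₀ = −tan(+21.6°) tan(+26.354°) = -0.1961, H₀ = 1.7682 rad.
Bracket: H₀ sin φ sin δ + cos φ cos δ sin H₀ = 1.7682×0.36812×0.44391 + 0.92978×0.89607×0.98058 = 0.288945 + 0.816968 = 1.105913.
Q̄ = (S₀/π) × [bracket] = (2408/π) × 1.105913 = 847.7 W/m².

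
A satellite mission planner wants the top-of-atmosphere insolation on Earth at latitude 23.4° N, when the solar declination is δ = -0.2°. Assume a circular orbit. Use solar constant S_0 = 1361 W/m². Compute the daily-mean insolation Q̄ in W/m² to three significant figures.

cos h₀ = −tan(+23.4°) tan(-0.200°) = 0.0015, h₀ = 1.5693 rad.
Bracket: h₀ sin ϕ sin δ + cos ϕ cos δ sin h₀ = 1.5693×0.39715×-0.00349 + 0.91775×0.99999×1.00000 = -0.002175 + 0.917741 = 0.915566.
Q̄ = (S_0/π) × [bracket] = (1361/π) × 0.915566 = 396.6 W/m².

Q̄ ≈ 397 W/m²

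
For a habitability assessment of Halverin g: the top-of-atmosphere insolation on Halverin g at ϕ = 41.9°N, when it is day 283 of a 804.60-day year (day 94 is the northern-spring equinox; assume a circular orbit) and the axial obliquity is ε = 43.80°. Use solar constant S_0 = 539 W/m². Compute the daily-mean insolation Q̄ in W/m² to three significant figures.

Q̄ ≈ 253 W/m²

Solar longitude: L_s = 360° × (283 − 94)/804.60 = 84.564°.
sin δ = sin 43.80° × sin 84.564° = 0.68903, so δ = +43.553°.
cos h₀ = −tan(+41.9°) tan(+43.553°) = -0.8530, h₀ = 2.5926 rad.
Bracket: h₀ sin ϕ sin δ + cos ϕ cos δ sin h₀ = 2.5926×0.66783×0.68903 + 0.74431×0.72473×0.52183 = 1.192998 + 0.281488 = 1.474486.
Q̄ = (S_0/π) × [bracket] = (539/π) × 1.474486 = 253.0 W/m².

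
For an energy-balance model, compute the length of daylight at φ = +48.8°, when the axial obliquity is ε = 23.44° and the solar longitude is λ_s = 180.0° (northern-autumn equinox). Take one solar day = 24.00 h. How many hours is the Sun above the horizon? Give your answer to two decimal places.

12.00 h

Solar declination: sin δ = sin ε · sin λ_s = sin 23.44° × sin 180.0° = 0.00000, so δ = +0.000°.
cos H₀ = −tan φ · tan δ = −tan(+48.8°) × tan(+0.000°) = -0.0000, so H₀ = 1.5708 rad = 90.00°.
Daylight = 2H₀/(2π) × 24.00 h = (1.5708/π) × 24.00 = 12.00 h.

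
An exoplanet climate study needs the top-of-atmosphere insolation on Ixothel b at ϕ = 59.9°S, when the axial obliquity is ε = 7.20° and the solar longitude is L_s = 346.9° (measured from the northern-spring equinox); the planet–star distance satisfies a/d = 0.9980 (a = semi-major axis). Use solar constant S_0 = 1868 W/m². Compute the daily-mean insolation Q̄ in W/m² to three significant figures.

Q̄ ≈ 320 W/m²

Solar declination: sin δ = sin ε · sin L_s = sin 7.20° × sin 346.9° = -0.02841, so δ = -1.628°.
cos h₀ = −tan(-59.9°) tan(-1.628°) = -0.0490, h₀ = 1.6198 rad.
Bracket: h₀ sin ϕ sin δ + cos ϕ cos δ sin h₀ = 1.6198×-0.86515×-0.02841 + 0.50151×0.99960×0.99880 = 0.039813 + 0.500708 = 0.540521.
Inverse-square distance factor (a/d)² = 0.9980² = 0.996004.
Q̄ = (S_0/π) × 0.996004 × [bracket] = (1868/π) × 0.996004 × 0.540521 = 320.1 W/m².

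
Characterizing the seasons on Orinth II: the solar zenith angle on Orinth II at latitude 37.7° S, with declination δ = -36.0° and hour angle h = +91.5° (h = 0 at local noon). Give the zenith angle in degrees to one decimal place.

cos θ_z = sin ϕ sin δ + cos ϕ cos δ cos h = 0.359447 + -0.016756 = 0.342691.
θ_z = arccos(0.342691) = 70.0°.

θ_z = 70.0°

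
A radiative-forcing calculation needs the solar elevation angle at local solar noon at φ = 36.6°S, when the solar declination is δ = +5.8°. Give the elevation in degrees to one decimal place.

47.6°

At local noon the hour angle is zero, so the zenith angle equals |φ − δ| = |-36.6° − (+5.800°)| = 42.400°.
Elevation = 90° − 42.400° = 47.6°.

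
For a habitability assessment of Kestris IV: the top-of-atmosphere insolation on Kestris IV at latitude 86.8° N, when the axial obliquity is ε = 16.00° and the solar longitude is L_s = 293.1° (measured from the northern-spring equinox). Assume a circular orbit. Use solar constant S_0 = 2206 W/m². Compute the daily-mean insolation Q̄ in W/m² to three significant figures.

Q̄ ≈ 0.00 W/m²

Solar declination: sin δ = sin ε · sin L_s = sin 16.00° × sin 293.1° = -0.25354, so δ = -14.687°.
cos h₀ = −tan(+86.8°) tan(-14.687°) = 4.6880 ≥ 1 ⇒ polar night, h₀ = 0 and Q̄ = 0.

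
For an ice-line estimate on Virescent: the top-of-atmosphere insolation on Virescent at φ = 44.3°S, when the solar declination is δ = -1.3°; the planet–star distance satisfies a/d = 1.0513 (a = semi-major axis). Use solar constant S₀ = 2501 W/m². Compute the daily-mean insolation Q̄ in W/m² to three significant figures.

cos H₀ = −tan(-44.3°) tan(-1.300°) = -0.0221, H₀ = 1.5929 rad.
Bracket: H₀ sin φ sin δ + cos φ cos δ sin H₀ = 1.5929×-0.69842×-0.02269 + 0.71569×0.99974×0.99975 = 0.025243 + 0.715325 = 0.740568.
Inverse-square distance factor (a/d)² = 1.0513² = 1.105232.
Q̄ = (S₀/π) × 1.105232 × [bracket] = (2501/π) × 1.105232 × 0.740568 = 651.6 W/m².

Q̄ ≈ 652 W/m²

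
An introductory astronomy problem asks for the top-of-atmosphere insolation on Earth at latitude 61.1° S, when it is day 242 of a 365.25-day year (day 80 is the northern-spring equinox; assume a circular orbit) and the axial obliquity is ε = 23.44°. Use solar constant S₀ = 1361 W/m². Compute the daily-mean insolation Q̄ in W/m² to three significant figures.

Solar longitude: λ_s = 360° × (242 − 80)/365.25 = 159.671°.
sin δ = sin 23.44° × sin 159.671° = 0.13819, so δ = +7.943°.
cos H₀ = −tan(-61.1°) tan(+7.943°) = 0.2528, H₀ = 1.3153 rad.
Bracket: H₀ sin φ sin δ + cos φ cos δ sin H₀ = 1.3153×-0.87546×0.13819 + 0.48328×0.99041×0.96753 = -0.159125 + 0.463104 = 0.303979.
Q̄ = (S₀/π) × [bracket] = (1361/π) × 0.303979 = 131.7 W/m².

Q̄ ≈ 132 W/m²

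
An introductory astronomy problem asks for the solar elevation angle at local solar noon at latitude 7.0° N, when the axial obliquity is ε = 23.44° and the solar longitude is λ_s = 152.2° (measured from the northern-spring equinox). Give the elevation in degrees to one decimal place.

Solar declination: sin δ = sin ε · sin λ_s = sin 23.44° × sin 152.2° = 0.18552, so δ = +10.692°.
At local noon the hour angle is zero, so the zenith angle equals |φ − δ| = |+7.0° − (+10.692°)| = 3.692°.
Elevation = 90° − 3.692° = 86.3°.

86.3°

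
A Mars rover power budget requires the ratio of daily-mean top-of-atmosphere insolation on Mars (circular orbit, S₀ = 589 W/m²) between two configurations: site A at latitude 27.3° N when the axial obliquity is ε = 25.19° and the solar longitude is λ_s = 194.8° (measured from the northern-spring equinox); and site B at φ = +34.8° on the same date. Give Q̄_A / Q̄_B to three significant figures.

— Configuration A (φ=+27.3°):
Solar declination: sin δ = sin ε · sin λ_s = sin 25.19° × sin 194.8° = -0.10872, so δ = -6.242°.
cos H₀ = −tan(+27.3°) tan(-6.242°) = 0.0565, H₀ = 1.5143 rad.
Bracket: H₀ sin φ sin δ + cos φ cos δ sin H₀ = 1.5143×0.45865×-0.10872 + 0.88862×0.99407×0.99841 = -0.075510 + 0.881946 = 0.806436.
Q̄ = (S₀/π) × [bracket] = (589/π) × 0.806436 = 151.19 W/m².
— Configuration B (φ=+34.8°):
cos H₀ = −tan(+34.8°) tan(-6.242°) = 0.0760, H₀ = 1.4947 rad.
Bracket: H₀ sin φ sin δ + cos φ cos δ sin H₀ = 1.4947×0.57071×-0.10872 + 0.82115×0.99407×0.99711 = -0.092743 + 0.813922 = 0.721179.
Q̄ = (S₀/π) × [bracket] = (589/π) × 0.721179 = 135.21 W/m².
Ratio Q̄_A / Q̄_B = 151.19 / 135.21 = 1.118.

Q̄_A / Q̄_B ≈ 1.12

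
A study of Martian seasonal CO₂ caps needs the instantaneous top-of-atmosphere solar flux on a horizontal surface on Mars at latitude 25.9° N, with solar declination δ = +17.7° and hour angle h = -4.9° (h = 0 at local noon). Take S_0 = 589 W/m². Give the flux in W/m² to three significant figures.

581 W/m²

cos θ_z = sin ϕ sin δ + cos ϕ cos δ cos h = 0.132802 + 0.853842 = 0.986644.
Flux = S_0 · cos θ_z = 589 × 0.986644 = 581.1 W/m².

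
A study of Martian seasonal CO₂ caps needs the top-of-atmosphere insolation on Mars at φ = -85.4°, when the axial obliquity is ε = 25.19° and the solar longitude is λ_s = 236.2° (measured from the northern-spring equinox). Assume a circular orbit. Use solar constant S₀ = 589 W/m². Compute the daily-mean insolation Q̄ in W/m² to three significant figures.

Solar declination: sin δ = sin ε · sin λ_s = sin 25.19° × sin 236.2° = -0.35368, so δ = -20.713°.
cos H₀ = −tan(-85.4°) tan(-20.713°) = -4.6997 ≤ −1 ⇒ polar day, H₀ = π.
Bracket: H₀ sin φ sin δ + cos φ cos δ sin H₀ = 3.1416×-0.99678×-0.35368 + 0.08020×0.93536×0.00000 = 1.107543 + 0.000000 = 1.107543.
Q̄ = (S₀/π) × [bracket] = (589/π) × 1.107543 = 207.6 W/m².

Q̄ ≈ 208 W/m²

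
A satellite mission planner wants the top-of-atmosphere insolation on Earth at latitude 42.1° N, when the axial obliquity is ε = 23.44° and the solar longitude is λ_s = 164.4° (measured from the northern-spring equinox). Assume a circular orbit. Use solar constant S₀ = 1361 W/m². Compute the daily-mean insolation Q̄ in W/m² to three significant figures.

Q̄ ≈ 370 W/m²

Solar declination: sin δ = sin ε · sin λ_s = sin 23.44° × sin 164.4° = 0.10697, so δ = +6.141°.
cos H₀ = −tan(+42.1°) tan(+6.141°) = -0.0972, H₀ = 1.6682 rad.
Bracket: H₀ sin φ sin δ + cos φ cos δ sin H₀ = 1.6682×0.67043×0.10697 + 0.74198×0.99426×0.99526 = 0.119636 + 0.734224 = 0.853860.
Q̄ = (S₀/π) × [bracket] = (1361/π) × 0.853860 = 369.9 W/m².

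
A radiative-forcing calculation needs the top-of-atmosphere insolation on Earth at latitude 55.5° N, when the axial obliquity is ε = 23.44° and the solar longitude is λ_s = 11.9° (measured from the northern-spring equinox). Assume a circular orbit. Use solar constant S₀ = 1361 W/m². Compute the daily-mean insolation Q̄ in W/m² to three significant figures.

Q̄ ≈ 292 W/m²

Solar declination: sin δ = sin ε · sin λ_s = sin 23.44° × sin 11.9° = 0.08203, so δ = +4.705°.
cos H₀ = −tan(+55.5°) tan(+4.705°) = -0.1198, H₀ = 1.6908 rad.
Bracket: H₀ sin φ sin δ + cos φ cos δ sin H₀ = 1.6908×0.82413×0.08203 + 0.56641×0.99663×0.99280 = 0.114304 + 0.560437 = 0.674741.
Q̄ = (S₀/π) × [bracket] = (1361/π) × 0.674741 = 292.3 W/m².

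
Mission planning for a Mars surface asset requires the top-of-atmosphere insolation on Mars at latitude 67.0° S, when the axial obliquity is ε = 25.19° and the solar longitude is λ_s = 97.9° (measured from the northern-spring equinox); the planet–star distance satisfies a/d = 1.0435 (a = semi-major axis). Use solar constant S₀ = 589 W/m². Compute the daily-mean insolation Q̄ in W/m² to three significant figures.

Q̄ ≈ 0.00 W/m²

Solar declination: sin δ = sin ε · sin λ_s = sin 25.19° × sin 97.9° = 0.42158, so δ = +24.935°.
cos H₀ = −tan(-67.0°) tan(+24.935°) = 1.0953 ≥ 1 ⇒ polar night, H₀ = 0 and Q̄ = 0.
Inverse-square distance factor (a/d)² = 1.0435² = 1.088892.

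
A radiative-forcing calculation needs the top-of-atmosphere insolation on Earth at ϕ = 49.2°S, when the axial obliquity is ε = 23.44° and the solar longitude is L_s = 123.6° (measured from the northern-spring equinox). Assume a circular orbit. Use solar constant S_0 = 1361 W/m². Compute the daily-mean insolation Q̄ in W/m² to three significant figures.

Solar declination: sin δ = sin ε · sin L_s = sin 23.44° × sin 123.6° = 0.33133, so δ = +19.349°.
cos h₀ = −tan(-49.2°) tan(+19.349°) = 0.4068, h₀ = 1.1518 rad.
Bracket: h₀ sin ϕ sin δ + cos ϕ cos δ sin h₀ = 1.1518×-0.75700×0.33133 + 0.65342×0.94352×0.91351 = -0.288891 + 0.563192 = 0.274301.
Q̄ = (S_0/π) × [bracket] = (1361/π) × 0.274301 = 118.8 W/m².

Q̄ ≈ 119 W/m²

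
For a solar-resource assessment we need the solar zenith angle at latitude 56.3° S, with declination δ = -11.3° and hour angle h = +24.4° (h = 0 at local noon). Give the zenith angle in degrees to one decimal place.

θ_z = 48.8°

cos θ_z = sin φ sin δ + cos φ cos δ cos h = 0.163018 + 0.495493 = 0.658511.
θ_z = arccos(0.658511) = 48.8°.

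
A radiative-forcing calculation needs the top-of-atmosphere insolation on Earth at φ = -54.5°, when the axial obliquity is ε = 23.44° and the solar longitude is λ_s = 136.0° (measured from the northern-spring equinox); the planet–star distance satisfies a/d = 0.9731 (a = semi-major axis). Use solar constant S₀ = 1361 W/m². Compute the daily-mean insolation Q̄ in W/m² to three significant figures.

Q̄ ≈ 103 W/m²

Solar declination: sin δ = sin ε · sin λ_s = sin 23.44° × sin 136.0° = 0.27633, so δ = +16.041°.
cos H₀ = −tan(-54.5°) tan(+16.041°) = 0.4031, H₀ = 1.1559 rad.
Bracket: H₀ sin φ sin δ + cos φ cos δ sin H₀ = 1.1559×-0.81412×0.27633 + 0.58070×0.96106×0.91516 = -0.260038 + 0.510739 = 0.250701.
Inverse-square distance factor (a/d)² = 0.9731² = 0.946924.
Q̄ = (S₀/π) × 0.946924 × [bracket] = (1361/π) × 0.946924 × 0.250701 = 102.8 W/m².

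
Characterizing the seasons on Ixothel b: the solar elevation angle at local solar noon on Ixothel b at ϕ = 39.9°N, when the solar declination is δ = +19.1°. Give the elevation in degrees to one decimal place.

69.2°

At local noon the hour angle is zero, so the zenith angle equals |ϕ − δ| = |+39.9° − (+19.100°)| = 20.800°.
Elevation = 90° − 20.800° = 69.2°.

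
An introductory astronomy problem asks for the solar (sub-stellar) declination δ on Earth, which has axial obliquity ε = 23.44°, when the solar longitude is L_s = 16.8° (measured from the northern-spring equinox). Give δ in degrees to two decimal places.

δ = +6.60°

sin δ = sin ε · sin L_s = sin 23.44° × sin 16.8° = 0.114974.
δ = arcsin(0.114974) = +6.60°.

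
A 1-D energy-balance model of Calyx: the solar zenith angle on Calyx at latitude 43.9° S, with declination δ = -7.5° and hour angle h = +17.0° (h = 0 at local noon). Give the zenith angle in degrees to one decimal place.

θ_z = 39.3°

cos θ_z = sin φ sin δ + cos φ cos δ cos h = 0.090507 + 0.683171 = 0.773678.
θ_z = arccos(0.773678) = 39.3°.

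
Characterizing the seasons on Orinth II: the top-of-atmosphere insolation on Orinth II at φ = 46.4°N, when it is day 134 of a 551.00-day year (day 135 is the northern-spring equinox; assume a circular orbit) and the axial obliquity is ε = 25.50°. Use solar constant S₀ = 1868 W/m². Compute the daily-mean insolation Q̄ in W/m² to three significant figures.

Q̄ ≈ 407 W/m²

Solar longitude: λ_s = 360° × (134 − 135)/551.00 = -0.653°, i.e. -0.653° + 360° = 359.347°.
sin δ = sin 25.50° × sin 359.347° = -0.00491, so δ = -0.281°.
cos H₀ = −tan(+46.4°) tan(-0.281°) = 0.0052, H₀ = 1.5656 rad.
Bracket: H₀ sin φ sin δ + cos φ cos δ sin H₀ = 1.5656×0.72417×-0.00491 + 0.68962×0.99999×0.99999 = -0.005567 + 0.689606 = 0.684039.
Q̄ = (S₀/π) × [bracket] = (1868/π) × 0.684039 = 406.7 W/m².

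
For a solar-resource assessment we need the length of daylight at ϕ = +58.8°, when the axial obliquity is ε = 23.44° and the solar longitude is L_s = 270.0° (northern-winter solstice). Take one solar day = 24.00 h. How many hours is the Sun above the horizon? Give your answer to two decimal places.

5.90 h

Solar declination: sin δ = sin ε · sin L_s = sin 23.44° × sin 270.0° = -0.39779, so δ = -23.440°.
cos h₀ = −tan ϕ · tan δ = −tan(+58.8°) × tan(-23.440°) = 0.7159, so h₀ = 0.7729 rad = 44.28°.
Daylight = 2h₀/(2π) × 24.00 h = (0.7729/π) × 24.00 = 5.90 h.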